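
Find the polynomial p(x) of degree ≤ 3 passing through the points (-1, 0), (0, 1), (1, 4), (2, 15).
x**3 + x**2 + x + 1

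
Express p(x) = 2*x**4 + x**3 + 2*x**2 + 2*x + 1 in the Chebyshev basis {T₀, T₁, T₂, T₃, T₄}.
(11/4)T₀ + (11/4)T₁ + (2)T₂ + (1/4)T₃ + (1/4)T₄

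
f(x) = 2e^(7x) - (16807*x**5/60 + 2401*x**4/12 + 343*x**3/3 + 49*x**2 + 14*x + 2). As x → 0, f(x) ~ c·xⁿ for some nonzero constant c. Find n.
6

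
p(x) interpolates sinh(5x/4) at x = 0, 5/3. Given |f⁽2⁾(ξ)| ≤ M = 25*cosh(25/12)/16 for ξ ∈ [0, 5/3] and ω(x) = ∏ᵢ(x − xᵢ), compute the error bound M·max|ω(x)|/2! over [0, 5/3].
625*cosh(25/12)/1152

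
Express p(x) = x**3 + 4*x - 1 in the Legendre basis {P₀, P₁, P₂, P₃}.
-P₀ + (23/5)P₁ + (2/5)P₃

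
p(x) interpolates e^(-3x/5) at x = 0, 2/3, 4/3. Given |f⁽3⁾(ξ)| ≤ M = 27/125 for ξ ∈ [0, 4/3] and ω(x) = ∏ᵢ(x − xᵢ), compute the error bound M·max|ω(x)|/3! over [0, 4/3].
8*sqrt(3)/3375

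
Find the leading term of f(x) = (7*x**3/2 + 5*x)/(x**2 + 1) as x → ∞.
7*x/2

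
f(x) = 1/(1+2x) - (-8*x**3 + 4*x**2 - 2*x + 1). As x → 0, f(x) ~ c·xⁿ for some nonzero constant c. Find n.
4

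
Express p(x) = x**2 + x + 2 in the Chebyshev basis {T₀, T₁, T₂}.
(5/2)T₀ + T₁ + (1/2)T₂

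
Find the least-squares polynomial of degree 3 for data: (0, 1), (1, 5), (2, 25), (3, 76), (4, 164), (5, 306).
127/126 + (-643/756)x + (689/252)x² + (52/27)x³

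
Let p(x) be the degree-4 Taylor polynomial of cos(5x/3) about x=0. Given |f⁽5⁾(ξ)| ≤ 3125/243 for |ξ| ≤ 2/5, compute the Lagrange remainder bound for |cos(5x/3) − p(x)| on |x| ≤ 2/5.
4/3645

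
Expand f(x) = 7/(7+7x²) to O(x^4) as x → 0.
1 - x**2 + O(x**4)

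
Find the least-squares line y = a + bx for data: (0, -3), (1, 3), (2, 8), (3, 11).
a = -23/10, b = 47/10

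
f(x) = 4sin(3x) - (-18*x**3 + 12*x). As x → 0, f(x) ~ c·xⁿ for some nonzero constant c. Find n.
5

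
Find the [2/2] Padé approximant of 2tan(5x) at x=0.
10*x/(1 - 25*x**2/3)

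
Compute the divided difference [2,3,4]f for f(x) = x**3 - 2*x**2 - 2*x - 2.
7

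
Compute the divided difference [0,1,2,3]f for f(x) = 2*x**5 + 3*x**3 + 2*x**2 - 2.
53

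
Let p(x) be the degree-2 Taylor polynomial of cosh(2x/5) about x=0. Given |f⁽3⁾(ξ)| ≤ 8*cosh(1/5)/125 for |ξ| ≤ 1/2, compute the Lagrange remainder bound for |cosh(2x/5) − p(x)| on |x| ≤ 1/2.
cosh(1/5)/750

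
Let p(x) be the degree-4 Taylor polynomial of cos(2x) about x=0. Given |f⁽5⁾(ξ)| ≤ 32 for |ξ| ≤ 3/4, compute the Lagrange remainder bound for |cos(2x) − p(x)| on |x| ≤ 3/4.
81/1280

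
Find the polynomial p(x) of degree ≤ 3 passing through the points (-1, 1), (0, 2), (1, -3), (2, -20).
-x**3 - 3*x**2 - x + 2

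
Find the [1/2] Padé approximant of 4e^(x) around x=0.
(4*x/3 + 4)/(x**2/6 - 2*x/3 + 1)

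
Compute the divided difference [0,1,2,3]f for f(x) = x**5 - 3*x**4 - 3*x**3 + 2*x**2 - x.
4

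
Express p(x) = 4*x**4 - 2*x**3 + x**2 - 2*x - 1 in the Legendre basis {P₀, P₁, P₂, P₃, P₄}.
(2/15)P₀ + (-16/5)P₁ + (62/21)P₂ + (-4/5)P₃ + (32/35)P₄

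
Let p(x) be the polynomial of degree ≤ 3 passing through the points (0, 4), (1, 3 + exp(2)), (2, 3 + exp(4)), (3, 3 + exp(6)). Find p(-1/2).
-5*exp(6)/16 - 35*exp(2)/16 + 83/16 + 21*exp(4)/16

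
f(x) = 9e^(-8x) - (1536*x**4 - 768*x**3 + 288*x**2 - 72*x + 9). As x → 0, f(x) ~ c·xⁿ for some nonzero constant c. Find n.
5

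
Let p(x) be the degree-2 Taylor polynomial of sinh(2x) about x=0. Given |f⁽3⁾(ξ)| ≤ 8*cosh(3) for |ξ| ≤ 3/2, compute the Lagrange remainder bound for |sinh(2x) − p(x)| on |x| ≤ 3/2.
9*cosh(3)/2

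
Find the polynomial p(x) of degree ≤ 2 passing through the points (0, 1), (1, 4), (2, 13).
3*x**2 + 1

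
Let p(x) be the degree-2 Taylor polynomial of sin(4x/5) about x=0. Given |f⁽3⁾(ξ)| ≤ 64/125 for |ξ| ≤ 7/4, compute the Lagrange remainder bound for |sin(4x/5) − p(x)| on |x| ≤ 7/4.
343/750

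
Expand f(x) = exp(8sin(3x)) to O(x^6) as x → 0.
1 + 24*x + 288*x**2 + 2268*x**3 + 12960*x**4 + 280017*x**5/5 + O(x**6)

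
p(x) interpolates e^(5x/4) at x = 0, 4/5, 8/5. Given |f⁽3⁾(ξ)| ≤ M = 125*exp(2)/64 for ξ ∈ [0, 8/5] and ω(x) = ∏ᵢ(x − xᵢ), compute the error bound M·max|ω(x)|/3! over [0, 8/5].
sqrt(3)*exp(2)/27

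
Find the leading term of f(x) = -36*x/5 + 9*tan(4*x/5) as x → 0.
192*x**3/125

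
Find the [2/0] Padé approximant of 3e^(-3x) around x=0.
27*x**2/2 - 9*x + 3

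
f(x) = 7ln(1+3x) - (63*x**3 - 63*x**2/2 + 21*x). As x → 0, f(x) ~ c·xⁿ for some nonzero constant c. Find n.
4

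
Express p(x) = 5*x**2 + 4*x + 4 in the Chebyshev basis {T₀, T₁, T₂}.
(13/2)T₀ + (4)T₁ + (5/2)T₂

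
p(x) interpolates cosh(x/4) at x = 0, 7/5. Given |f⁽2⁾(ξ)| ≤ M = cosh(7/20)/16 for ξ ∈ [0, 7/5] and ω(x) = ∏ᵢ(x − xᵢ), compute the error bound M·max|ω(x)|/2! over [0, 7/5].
49*cosh(7/20)/3200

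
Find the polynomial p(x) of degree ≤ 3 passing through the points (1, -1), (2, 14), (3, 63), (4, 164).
3*x**3 - x**2 - 3*x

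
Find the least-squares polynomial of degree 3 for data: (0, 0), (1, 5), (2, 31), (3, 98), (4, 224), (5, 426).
1/9 + (-145/378)x + (475/252)x² + (329/108)x³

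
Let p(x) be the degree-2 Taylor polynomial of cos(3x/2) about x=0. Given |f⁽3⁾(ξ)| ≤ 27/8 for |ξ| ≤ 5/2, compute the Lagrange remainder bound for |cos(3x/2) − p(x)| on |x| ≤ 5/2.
1125/128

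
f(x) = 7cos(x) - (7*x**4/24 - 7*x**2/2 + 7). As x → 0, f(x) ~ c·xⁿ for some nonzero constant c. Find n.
6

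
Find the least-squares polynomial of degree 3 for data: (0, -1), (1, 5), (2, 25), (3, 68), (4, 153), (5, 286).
-62/63 + (718/189)x + (55/252)x² + (227/108)x³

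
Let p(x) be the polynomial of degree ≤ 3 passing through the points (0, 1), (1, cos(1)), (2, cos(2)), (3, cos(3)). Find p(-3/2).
-189*cos(1)/16 + 135*cos(2)/16 - 35*cos(3)/16 + 105/16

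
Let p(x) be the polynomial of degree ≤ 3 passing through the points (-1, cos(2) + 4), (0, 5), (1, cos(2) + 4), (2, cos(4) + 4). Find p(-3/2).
7*cos(2)/2 - 5*cos(4)/16 + 29/16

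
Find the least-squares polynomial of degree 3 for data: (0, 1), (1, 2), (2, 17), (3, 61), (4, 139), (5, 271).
58/63 + (-404/189)x + (319/252)x² + (215/108)x³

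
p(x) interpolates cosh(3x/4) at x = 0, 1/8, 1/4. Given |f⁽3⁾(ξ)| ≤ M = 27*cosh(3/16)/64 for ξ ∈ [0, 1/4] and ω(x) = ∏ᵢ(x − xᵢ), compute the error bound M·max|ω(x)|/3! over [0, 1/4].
sqrt(3)*cosh(3/16)/32768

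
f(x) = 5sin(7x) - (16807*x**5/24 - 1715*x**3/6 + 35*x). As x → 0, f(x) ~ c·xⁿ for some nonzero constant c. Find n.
7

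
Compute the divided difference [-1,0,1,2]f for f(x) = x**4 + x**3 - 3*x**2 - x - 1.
3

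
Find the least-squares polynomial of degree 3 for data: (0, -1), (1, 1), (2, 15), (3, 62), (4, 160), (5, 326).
-107/126 + (635/756)x + (-643/252)x² + (167/54)x³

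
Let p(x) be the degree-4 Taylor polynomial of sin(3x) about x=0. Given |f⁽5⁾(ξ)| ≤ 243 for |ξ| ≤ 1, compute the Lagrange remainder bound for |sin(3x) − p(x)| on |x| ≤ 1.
81/40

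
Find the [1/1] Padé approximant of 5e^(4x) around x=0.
(10*x + 5)/(1 - 2*x)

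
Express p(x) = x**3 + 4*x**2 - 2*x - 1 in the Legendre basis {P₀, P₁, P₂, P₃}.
(1/3)P₀ + (-7/5)P₁ + (8/3)P₂ + (2/5)P₃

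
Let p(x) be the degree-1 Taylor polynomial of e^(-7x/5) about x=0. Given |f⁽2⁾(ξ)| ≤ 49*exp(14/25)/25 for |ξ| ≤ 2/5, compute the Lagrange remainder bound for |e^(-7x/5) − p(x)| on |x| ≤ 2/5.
98*exp(14/25)/625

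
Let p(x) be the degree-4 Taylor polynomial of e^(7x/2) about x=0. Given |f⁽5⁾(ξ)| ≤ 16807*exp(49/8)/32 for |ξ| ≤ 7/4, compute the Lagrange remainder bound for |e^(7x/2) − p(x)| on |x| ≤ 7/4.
282475249*exp(49/8)/3932160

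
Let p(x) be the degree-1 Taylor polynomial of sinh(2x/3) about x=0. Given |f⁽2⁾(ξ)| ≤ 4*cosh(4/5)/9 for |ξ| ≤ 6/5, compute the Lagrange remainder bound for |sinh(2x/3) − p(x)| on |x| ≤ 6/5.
8*cosh(4/5)/25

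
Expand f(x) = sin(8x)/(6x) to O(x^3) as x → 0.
4/3 - 128*x**2/9 + O(x**3)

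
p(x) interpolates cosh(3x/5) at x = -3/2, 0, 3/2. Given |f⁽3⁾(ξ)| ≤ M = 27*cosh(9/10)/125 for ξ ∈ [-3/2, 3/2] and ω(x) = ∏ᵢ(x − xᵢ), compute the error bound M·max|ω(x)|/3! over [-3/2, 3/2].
27*sqrt(3)*cosh(9/10)/1000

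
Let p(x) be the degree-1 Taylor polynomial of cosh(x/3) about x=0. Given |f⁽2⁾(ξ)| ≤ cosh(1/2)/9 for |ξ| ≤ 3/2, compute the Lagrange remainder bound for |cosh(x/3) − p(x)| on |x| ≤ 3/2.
cosh(1/2)/8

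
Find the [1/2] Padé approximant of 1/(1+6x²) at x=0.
1/(6*x**2 + 1)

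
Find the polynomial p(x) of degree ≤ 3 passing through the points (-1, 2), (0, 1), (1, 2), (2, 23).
3*x**3 + x**2 - 3*x + 1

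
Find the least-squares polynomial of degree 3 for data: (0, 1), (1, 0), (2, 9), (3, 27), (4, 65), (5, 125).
17/21 + (-251/126)x + (89/84)x² + (31/36)x³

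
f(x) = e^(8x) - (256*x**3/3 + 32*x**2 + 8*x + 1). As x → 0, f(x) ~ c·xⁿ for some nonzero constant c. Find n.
4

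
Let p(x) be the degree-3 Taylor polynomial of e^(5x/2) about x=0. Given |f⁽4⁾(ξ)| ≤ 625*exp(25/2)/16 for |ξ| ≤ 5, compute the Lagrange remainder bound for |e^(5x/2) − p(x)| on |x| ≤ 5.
390625*exp(25/2)/384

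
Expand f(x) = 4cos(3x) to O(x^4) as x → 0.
4 - 18*x**2 + O(x**4)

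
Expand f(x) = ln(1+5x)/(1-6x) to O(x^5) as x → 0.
5*x + 35*x**2/2 + 440*x**3/3 + 2895*x**4/4 + O(x**5)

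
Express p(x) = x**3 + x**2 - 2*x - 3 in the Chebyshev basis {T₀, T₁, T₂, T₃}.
(-5/2)T₀ + (-5/4)T₁ + (1/2)T₂ + (1/4)T₃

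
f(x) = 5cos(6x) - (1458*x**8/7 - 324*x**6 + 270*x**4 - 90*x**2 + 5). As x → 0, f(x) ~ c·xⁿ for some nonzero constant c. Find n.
10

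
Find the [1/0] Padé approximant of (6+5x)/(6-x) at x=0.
x + 1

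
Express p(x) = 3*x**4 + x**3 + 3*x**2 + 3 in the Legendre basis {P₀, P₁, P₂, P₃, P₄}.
(23/5)P₀ + (3/5)P₁ + (26/7)P₂ + (2/5)P₃ + (24/35)P₄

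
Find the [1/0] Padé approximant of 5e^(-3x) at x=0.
5 - 15*x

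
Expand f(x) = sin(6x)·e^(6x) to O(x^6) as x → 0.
6*x + 36*x**2 + 72*x**3 - 1296*x**5/5 + O(x**6)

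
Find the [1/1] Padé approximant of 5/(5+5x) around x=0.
1/(x + 1)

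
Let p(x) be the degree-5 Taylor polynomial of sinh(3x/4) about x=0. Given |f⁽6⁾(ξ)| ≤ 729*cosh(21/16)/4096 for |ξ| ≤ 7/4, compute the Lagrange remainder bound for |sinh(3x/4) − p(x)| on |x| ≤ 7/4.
9529569*cosh(21/16)/1342177280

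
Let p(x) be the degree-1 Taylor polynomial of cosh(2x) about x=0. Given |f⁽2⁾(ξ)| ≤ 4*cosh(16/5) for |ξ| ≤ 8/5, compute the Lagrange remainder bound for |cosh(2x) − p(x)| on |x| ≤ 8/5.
128*cosh(16/5)/25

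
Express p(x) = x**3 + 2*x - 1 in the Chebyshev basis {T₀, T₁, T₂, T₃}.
-T₀ + (11/4)T₁ + (1/4)T₃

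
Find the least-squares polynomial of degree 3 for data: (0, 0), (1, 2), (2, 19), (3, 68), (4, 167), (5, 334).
-5/126 + (587/756)x + (-197/126)x² + (319/108)x³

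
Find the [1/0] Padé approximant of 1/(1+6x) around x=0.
1 - 6*x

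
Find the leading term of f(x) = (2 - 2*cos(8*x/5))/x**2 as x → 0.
64/25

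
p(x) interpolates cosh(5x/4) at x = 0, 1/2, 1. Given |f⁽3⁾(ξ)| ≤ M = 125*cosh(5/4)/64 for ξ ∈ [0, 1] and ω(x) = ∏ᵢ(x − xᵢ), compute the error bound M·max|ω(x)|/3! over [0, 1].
125*sqrt(3)*cosh(5/4)/13824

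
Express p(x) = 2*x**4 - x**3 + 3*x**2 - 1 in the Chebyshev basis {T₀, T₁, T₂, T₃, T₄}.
(5/4)T₀ + (-3/4)T₁ + (5/2)T₂ + (-1/4)T₃ + (1/4)T₄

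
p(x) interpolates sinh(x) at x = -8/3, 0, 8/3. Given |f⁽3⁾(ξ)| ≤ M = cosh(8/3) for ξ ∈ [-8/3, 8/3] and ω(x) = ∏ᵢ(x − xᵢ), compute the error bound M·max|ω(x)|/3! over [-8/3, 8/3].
512*sqrt(3)*cosh(8/3)/729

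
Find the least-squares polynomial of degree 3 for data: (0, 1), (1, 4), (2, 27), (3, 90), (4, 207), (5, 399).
64/63 + (-317/189)x + (397/252)x² + (317/108)x³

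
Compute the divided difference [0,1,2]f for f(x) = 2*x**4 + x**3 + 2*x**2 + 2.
19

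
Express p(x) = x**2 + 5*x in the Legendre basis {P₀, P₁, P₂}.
(1/3)P₀ + (5)P₁ + (2/3)P₂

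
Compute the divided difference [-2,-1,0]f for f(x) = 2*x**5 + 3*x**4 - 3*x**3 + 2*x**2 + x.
2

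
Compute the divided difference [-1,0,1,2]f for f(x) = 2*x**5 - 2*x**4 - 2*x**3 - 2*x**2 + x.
4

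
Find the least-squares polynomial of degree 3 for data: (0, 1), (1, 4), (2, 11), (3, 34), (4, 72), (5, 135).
7/6 + (179/252)x + (41/84)x² + (17/18)x³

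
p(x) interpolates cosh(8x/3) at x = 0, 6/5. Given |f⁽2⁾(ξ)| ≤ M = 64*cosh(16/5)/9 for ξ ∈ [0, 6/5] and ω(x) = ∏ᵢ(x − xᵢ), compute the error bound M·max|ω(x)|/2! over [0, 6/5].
32*cosh(16/5)/25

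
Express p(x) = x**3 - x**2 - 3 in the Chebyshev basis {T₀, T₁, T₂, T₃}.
(-7/2)T₀ + (3/4)T₁ + (-1/2)T₂ + (1/4)T₃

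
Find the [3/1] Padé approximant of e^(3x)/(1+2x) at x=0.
(171*x**3/8 + 45*x**2/4 + 39*x/4 + 1)/(35*x/4 + 1)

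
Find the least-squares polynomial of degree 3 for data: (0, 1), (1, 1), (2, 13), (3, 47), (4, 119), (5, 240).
58/63 + (-125/189)x + (-275/252)x² + (233/108)x³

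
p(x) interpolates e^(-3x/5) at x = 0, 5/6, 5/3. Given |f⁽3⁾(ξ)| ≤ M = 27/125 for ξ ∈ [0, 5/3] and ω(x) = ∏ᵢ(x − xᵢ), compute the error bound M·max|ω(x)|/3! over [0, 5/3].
sqrt(3)/216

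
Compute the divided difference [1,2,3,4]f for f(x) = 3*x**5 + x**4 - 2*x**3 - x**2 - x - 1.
203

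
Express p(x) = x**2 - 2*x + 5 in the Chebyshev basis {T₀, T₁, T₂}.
(11/2)T₀ + (-2)T₁ + (1/2)T₂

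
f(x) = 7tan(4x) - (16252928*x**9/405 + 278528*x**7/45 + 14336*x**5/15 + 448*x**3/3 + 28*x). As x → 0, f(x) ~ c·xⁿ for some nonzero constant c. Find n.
11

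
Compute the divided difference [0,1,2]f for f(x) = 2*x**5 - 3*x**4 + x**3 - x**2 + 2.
11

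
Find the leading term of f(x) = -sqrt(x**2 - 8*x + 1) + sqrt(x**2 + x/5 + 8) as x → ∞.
41/10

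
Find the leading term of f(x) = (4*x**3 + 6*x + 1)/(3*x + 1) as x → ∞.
4*x**2/3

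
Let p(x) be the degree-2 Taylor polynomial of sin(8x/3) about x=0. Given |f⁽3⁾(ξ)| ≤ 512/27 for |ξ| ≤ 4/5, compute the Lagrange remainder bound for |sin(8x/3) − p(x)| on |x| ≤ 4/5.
16384/10125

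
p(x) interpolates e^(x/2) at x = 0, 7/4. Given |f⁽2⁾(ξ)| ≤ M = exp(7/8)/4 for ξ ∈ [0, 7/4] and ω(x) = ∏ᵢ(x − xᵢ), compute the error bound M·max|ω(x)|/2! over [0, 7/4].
49*exp(7/8)/512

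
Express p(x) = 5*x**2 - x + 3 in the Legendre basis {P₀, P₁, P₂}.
(14/3)P₀ - P₁ + (10/3)P₂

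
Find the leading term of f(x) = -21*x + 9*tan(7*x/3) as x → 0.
343*x**3/9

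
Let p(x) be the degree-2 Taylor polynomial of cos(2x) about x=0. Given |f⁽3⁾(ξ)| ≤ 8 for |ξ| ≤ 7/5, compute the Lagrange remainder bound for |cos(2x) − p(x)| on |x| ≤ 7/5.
1372/375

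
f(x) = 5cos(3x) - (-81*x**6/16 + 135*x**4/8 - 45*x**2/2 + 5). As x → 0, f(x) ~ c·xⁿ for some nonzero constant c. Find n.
8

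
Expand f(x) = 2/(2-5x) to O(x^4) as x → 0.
1 + 5*x/2 + 25*x**2/4 + 125*x**3/8 + O(x**4)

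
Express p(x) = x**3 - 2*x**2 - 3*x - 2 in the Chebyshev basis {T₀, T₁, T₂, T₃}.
(-3)T₀ + (-9/4)T₁ - T₂ + (1/4)T₃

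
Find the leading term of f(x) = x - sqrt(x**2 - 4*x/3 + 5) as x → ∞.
2/3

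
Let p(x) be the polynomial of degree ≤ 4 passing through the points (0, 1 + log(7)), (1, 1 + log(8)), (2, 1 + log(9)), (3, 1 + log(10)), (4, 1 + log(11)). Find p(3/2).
1 + log(6*11**(3/128)*2**(1/4)*3**(13/32)*5**(27/32)*7**(123/128)/35)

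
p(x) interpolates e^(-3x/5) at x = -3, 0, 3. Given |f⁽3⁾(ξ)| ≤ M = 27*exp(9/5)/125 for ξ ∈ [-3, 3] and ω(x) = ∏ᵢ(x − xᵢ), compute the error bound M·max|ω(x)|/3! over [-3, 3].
27*sqrt(3)*exp(9/5)/125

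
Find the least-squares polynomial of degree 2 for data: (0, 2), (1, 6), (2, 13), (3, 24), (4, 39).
74/35 + (62/35)x + (13/7)x²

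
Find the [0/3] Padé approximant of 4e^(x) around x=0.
4/(-x**3/6 + x**2/2 - x + 1)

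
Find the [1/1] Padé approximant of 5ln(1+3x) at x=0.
15*x/(3*x/2 + 1)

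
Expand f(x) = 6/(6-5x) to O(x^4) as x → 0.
1 + 5*x/6 + 25*x**2/36 + 125*x**3/216 + O(x**4)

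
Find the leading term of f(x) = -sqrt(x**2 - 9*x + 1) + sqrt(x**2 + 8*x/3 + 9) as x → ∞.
35/6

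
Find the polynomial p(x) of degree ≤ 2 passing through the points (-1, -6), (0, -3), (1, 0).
3*x - 3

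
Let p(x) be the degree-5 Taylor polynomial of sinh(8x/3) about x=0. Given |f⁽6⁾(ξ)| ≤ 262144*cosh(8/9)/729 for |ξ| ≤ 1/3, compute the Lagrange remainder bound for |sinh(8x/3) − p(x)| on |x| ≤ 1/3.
16384*cosh(8/9)/23914845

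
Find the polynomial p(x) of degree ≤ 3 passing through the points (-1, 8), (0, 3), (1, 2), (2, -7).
-2*x**3 + 2*x**2 - x + 3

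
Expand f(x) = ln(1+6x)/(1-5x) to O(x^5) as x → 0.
6*x + 12*x**2 + 132*x**3 + 336*x**4 + O(x**5)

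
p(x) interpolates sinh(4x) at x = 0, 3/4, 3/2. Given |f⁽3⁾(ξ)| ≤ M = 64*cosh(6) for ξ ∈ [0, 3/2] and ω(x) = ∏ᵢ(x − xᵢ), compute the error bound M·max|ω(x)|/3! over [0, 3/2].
sqrt(3)*cosh(6)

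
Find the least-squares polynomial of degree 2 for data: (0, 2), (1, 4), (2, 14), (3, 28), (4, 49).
9/5 + (-1/5)x + (3)x²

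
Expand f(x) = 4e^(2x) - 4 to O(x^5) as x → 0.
8*x + 8*x**2 + 16*x**3/3 + 8*x**4/3 + O(x**5)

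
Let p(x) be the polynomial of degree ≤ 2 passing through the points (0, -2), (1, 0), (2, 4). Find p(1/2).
-5/4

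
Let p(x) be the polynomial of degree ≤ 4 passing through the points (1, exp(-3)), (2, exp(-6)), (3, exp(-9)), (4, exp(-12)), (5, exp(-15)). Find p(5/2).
(-5*exp(12) - 20*exp(3) + 3 + 90*exp(6) + 60*exp(9))*exp(-15)/128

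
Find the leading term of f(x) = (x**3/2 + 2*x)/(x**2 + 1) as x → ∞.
x/2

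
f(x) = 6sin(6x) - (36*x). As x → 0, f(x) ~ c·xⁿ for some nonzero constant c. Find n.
3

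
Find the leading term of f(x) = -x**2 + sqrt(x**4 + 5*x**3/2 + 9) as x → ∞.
5*x/4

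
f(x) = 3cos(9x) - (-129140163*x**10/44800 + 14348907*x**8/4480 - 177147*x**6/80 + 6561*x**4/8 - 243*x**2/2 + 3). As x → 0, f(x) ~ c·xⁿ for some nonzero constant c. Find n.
12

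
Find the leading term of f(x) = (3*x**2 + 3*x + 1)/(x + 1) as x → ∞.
3*x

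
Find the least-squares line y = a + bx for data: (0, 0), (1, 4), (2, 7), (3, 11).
a = 1/10, b = 18/5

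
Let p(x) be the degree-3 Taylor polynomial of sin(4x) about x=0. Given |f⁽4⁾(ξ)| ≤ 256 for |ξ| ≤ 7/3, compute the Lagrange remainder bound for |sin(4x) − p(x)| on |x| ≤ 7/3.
76832/243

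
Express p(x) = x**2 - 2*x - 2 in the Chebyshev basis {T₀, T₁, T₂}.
(-3/2)T₀ + (-2)T₁ + (1/2)T₂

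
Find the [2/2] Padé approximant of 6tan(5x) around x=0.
30*x/(1 - 25*x**2/3)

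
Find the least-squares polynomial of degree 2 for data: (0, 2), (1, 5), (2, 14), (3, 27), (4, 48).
74/35 + (-1/35)x + (20/7)x²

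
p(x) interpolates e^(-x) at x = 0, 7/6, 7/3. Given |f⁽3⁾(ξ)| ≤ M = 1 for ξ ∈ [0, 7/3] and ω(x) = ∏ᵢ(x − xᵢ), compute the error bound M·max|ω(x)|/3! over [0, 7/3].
343*sqrt(3)/5832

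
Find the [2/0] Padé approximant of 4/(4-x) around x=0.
x**2/16 + x/4 + 1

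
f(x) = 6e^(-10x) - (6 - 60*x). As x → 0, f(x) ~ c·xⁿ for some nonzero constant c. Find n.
2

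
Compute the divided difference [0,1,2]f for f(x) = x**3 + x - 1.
3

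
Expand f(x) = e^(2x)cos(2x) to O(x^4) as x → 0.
1 + 2*x - 8*x**3/3 + O(x**4)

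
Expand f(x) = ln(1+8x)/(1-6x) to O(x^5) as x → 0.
8*x + 16*x**2 + 800*x**3/3 + 576*x**4 + O(x**5)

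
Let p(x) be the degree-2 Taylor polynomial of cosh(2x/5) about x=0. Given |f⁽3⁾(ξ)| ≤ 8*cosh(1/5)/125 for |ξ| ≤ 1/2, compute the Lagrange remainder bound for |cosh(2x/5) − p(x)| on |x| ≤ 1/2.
cosh(1/5)/750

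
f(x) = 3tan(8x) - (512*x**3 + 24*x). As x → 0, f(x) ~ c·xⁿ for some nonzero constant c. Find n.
5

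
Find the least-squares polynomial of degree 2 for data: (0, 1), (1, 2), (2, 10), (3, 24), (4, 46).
37/35 + (-88/35)x + (24/7)x²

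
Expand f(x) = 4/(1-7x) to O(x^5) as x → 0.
4 + 28*x + 196*x**2 + 1372*x**3 + 9604*x**4 + O(x**5)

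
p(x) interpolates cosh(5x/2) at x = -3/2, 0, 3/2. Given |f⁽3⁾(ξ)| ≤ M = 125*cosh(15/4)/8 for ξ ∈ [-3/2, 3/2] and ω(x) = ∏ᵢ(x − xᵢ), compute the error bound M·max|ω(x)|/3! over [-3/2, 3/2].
125*sqrt(3)*cosh(15/4)/64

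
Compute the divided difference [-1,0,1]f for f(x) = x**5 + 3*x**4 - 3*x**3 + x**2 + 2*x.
4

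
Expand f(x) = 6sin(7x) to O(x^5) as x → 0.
42*x - 343*x**3 + O(x**5)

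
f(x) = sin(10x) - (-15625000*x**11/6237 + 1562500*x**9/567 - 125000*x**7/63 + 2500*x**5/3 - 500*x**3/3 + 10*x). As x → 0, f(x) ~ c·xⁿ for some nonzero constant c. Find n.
13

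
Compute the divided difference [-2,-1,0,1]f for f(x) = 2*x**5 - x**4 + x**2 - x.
12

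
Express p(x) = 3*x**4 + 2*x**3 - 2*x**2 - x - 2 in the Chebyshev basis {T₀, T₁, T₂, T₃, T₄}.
(-15/8)T₀ + (1/2)T₁ + (1/2)T₂ + (1/2)T₃ + (3/8)T₄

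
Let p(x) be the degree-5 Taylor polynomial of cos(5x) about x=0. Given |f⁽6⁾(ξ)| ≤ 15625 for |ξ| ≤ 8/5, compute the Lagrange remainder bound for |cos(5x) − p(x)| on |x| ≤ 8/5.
16384/45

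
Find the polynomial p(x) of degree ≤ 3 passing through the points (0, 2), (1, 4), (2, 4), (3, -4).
-x**3 + 2*x**2 + x + 2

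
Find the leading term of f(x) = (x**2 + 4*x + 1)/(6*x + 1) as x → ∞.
x/6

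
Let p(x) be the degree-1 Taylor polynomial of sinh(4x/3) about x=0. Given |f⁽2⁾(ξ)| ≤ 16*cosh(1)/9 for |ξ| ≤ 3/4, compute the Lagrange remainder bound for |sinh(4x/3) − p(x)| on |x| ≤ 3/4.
cosh(1)/2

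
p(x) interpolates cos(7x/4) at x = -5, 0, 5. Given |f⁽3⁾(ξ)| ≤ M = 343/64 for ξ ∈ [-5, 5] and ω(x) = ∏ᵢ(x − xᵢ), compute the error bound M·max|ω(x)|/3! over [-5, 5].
42875*sqrt(3)/1728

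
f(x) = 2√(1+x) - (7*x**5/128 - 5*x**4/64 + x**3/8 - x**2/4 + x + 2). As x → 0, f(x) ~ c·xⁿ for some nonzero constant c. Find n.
6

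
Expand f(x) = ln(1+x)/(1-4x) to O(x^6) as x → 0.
x + 7*x**2/2 + 43*x**3/3 + 685*x**4/12 + 3428*x**5/15 + O(x**6)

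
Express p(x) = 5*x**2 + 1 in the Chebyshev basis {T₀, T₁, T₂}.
(7/2)T₀ + (5/2)T₂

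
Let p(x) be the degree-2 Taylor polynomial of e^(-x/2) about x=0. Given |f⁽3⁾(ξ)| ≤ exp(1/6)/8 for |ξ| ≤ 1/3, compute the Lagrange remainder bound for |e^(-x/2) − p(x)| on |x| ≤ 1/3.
exp(1/6)/1296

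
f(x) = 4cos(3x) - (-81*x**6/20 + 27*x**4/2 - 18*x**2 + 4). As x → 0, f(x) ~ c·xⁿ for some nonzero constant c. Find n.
8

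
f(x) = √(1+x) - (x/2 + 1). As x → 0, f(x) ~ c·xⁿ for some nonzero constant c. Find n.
2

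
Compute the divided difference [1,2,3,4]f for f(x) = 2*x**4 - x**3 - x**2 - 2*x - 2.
19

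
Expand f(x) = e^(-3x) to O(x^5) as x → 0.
1 - 3*x + 9*x**2/2 - 9*x**3/2 + 27*x**4/8 + O(x**5)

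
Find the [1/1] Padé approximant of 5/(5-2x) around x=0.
1/(1 - 2*x/5)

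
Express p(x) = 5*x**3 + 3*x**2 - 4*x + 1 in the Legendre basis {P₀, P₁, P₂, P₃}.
(2)P₀ - P₁ + (2)P₂ + (2)P₃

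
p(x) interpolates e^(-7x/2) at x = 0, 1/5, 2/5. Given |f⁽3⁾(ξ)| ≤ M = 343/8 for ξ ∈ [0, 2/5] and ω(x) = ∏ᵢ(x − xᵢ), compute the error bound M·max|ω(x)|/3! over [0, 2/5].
343*sqrt(3)/27000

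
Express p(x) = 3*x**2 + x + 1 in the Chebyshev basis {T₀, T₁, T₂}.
(5/2)T₀ + T₁ + (3/2)T₂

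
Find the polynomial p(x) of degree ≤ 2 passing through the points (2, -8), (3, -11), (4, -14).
-3*x - 2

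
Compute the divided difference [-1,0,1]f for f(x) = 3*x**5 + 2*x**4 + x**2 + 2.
3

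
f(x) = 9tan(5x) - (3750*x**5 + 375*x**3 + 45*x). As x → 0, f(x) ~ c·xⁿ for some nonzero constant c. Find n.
7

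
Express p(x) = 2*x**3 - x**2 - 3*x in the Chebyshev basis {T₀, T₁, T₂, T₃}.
(-1/2)T₀ + (-3/2)T₁ + (-1/2)T₂ + (1/2)T₃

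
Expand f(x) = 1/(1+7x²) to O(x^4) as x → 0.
1 - 7*x**2 + O(x**4)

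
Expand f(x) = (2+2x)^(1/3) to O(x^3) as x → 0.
2**(1/3) + 2**(1/3)*x/3 - 2**(1/3)*x**2/9 + O(x**3)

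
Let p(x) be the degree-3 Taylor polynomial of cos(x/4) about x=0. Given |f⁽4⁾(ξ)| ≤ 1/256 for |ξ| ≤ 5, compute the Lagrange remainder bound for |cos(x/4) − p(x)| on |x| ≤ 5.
625/6144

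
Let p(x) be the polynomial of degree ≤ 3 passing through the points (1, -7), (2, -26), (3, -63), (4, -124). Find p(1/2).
-19/8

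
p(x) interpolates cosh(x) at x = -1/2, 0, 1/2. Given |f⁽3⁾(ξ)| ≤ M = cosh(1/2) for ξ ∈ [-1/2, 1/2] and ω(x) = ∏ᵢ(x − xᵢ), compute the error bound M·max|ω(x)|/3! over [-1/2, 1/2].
sqrt(3)*cosh(1/2)/216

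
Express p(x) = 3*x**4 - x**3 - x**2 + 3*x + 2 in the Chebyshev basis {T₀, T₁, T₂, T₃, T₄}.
(21/8)T₀ + (9/4)T₁ + T₂ + (-1/4)T₃ + (3/8)T₄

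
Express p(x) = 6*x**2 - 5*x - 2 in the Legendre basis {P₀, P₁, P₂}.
(-5)P₁ + (4)P₂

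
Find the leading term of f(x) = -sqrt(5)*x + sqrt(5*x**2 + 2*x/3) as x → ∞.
sqrt(5)/15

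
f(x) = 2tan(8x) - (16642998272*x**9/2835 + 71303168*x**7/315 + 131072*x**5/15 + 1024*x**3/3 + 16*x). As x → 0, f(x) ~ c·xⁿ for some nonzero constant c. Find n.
11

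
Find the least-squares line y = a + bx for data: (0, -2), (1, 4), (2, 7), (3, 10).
a = -11/10, b = 39/10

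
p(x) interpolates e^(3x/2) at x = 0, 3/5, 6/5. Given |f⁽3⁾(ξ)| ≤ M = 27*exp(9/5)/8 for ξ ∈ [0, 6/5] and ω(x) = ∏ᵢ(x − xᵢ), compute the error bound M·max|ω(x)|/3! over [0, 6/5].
27*sqrt(3)*exp(9/5)/1000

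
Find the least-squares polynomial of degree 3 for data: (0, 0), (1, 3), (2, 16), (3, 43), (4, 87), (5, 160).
-31/126 + (1285/756)x + (313/252)x² + (26/27)x³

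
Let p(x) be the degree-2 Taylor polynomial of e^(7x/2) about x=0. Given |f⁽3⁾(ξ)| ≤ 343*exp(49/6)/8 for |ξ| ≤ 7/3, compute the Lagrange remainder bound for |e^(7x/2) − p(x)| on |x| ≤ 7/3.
117649*exp(49/6)/1296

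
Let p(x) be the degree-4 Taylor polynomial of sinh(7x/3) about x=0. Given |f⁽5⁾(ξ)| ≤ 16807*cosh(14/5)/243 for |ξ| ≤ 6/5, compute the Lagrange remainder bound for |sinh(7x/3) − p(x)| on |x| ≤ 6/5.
67228*cosh(14/5)/46875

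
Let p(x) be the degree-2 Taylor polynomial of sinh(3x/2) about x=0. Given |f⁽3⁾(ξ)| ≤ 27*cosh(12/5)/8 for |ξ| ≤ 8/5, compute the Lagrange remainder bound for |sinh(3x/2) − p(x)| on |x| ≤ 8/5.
288*cosh(12/5)/125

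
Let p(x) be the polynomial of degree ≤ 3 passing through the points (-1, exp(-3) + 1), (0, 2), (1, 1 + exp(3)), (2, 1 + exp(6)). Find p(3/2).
(1 + (11 + 15*exp(3) + 5*exp(6))*exp(3))*exp(-3)/16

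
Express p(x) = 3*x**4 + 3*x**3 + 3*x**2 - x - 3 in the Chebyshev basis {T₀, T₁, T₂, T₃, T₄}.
(-3/8)T₀ + (5/4)T₁ + (3)T₂ + (3/4)T₃ + (3/8)T₄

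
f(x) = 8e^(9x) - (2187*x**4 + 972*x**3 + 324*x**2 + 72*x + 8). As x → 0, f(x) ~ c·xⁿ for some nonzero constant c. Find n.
5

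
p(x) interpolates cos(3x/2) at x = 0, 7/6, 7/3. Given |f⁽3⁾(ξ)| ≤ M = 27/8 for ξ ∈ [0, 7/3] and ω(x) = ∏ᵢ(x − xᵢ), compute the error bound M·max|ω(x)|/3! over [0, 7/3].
343*sqrt(3)/1728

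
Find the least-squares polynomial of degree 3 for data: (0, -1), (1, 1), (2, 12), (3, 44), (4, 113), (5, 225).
-53/63 + (239/378)x + (-74/63)x² + (109/54)x³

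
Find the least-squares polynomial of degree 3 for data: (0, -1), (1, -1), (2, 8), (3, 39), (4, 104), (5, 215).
-121/126 + (-587/756)x + (-181/126)x² + (221/108)x³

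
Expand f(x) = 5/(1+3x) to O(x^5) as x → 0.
5 - 15*x + 45*x**2 - 135*x**3 + 405*x**4 + O(x**5)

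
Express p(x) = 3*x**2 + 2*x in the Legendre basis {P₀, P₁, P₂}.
P₀ + (2)P₁ + (2)P₂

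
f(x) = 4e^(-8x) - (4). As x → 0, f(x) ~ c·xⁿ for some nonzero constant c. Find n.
1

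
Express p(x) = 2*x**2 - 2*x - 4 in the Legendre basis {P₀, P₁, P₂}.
(-10/3)P₀ + (-2)P₁ + (4/3)P₂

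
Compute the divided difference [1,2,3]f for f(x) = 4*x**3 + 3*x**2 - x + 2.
27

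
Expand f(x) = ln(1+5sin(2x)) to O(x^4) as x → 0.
10*x - 50*x**2 + 980*x**3/3 + O(x**4)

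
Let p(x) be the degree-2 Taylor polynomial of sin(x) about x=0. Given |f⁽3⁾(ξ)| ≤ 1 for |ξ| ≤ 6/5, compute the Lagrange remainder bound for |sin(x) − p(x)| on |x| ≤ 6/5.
36/125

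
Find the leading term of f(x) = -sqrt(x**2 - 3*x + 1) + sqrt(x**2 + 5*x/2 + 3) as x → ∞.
11/4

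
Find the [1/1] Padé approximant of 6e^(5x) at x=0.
(15*x + 6)/(1 - 5*x/2)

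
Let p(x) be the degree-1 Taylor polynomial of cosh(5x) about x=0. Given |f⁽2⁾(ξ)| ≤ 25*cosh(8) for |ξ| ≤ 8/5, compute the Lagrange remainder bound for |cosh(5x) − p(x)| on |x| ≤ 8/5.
32*cosh(8)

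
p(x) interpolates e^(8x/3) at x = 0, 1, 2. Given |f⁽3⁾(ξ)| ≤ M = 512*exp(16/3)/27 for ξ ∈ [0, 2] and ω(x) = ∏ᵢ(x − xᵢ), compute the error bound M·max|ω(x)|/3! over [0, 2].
512*sqrt(3)*exp(16/3)/729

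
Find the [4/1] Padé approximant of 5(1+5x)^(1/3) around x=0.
(3125*x**4/243 - 1000*x**3/81 + 50*x**2/3 + 80*x/3 + 5)/(11*x/3 + 1)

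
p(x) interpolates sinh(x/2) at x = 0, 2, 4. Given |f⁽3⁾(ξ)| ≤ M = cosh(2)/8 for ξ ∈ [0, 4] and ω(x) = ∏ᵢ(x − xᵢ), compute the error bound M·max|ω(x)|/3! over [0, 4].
sqrt(3)*cosh(2)/27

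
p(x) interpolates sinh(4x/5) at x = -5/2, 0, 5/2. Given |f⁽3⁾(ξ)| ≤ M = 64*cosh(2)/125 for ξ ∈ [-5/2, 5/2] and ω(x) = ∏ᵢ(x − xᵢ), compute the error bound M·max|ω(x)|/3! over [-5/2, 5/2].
8*sqrt(3)*cosh(2)/27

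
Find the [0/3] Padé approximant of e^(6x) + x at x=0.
1/(-127*x**3 + 31*x**2 - 7*x + 1)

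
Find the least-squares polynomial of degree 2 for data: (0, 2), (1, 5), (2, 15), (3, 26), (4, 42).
58/35 + (167/70)x + (27/14)x²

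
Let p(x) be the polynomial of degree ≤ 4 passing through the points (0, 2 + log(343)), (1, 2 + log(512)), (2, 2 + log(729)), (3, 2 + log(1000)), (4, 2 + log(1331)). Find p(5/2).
2 + log(405*11**(113/128)*3**(7/32)*5**(13/32)*7**(9/128)/11)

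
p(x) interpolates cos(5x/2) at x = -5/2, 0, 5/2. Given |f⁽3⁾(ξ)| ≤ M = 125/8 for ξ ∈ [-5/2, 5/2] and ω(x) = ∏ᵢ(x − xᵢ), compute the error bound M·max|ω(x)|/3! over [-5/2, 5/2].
15625*sqrt(3)/1728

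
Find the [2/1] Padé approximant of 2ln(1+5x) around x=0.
5*x*(5*x + 6)/(3*(10*x/3 + 1))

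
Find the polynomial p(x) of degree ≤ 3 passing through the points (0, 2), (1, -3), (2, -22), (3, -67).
-2*x**3 - x**2 - 2*x + 2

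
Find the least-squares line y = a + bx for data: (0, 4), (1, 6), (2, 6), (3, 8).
a = 21/5, b = 6/5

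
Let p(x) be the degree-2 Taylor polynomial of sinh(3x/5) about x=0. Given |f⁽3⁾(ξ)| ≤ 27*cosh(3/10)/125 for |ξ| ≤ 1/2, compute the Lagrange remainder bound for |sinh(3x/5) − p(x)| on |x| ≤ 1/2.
9*cosh(3/10)/2000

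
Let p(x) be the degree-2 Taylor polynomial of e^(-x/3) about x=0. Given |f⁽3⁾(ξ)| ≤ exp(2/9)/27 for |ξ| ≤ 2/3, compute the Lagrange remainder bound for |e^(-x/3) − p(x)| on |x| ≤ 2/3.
4*exp(2/9)/2187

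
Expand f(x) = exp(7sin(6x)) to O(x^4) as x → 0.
1 + 42*x + 882*x**2 + 12096*x**3 + O(x**4)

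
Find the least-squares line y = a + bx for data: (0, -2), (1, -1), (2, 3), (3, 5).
a = -5/2, b = 5/2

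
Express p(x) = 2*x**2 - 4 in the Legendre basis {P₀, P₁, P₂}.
(-10/3)P₀ + (4/3)P₂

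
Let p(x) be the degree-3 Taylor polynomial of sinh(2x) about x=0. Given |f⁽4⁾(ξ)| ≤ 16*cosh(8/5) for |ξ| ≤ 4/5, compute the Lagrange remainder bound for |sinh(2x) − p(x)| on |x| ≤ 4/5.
512*cosh(8/5)/1875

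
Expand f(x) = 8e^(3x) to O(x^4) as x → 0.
8 + 24*x + 36*x**2 + 36*x**3 + O(x**4)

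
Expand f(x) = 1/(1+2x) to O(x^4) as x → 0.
1 - 2*x + 4*x**2 - 8*x**3 + O(x**4)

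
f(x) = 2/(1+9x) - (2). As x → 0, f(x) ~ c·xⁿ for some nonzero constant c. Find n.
1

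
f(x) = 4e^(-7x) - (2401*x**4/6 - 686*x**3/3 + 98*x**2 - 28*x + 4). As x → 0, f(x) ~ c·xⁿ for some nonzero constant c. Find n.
5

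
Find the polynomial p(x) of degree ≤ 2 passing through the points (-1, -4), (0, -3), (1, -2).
x - 3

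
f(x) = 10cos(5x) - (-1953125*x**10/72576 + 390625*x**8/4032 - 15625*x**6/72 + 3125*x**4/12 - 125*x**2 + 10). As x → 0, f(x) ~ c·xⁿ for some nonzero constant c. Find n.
12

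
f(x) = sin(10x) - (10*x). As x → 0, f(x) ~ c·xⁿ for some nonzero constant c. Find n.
3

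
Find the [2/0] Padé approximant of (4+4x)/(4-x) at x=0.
5*x**2/16 + 5*x/4 + 1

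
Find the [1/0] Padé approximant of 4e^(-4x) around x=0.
4 - 16*x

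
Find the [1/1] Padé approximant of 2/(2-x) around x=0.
1/(1 - x/2)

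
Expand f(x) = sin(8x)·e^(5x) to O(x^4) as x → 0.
8*x + 40*x**2 + 44*x**3/3 + O(x**4)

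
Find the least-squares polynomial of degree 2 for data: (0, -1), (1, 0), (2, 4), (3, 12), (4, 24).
-31/35 + (-43/35)x + (13/7)x²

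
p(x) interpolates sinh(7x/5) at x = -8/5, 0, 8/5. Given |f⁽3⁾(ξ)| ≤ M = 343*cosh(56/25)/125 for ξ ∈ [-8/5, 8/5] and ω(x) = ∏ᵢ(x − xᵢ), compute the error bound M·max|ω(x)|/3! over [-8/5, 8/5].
175616*sqrt(3)*cosh(56/25)/421875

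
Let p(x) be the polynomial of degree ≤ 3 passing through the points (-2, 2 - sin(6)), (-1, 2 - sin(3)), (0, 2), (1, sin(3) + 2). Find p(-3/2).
-7*sin(3)/8 - 5*sin(6)/16 + 2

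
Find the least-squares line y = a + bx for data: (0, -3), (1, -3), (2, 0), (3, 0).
a = -33/10, b = 6/5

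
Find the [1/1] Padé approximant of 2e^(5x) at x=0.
(5*x + 2)/(1 - 5*x/2)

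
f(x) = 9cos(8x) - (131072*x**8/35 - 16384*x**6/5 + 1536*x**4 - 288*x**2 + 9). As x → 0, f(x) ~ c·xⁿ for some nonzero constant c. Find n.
10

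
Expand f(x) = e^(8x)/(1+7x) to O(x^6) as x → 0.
1 + x + 25*x**2 - 269*x**3/3 + 2395*x**4/3 - 79729*x**5/15 + O(x**6)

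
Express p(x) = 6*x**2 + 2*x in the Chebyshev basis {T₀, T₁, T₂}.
(3)T₀ + (2)T₁ + (3)T₂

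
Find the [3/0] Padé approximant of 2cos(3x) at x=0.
2 - 9*x**2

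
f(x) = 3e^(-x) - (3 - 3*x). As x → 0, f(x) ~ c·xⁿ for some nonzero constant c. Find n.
2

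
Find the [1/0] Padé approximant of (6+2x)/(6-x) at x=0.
x/2 + 1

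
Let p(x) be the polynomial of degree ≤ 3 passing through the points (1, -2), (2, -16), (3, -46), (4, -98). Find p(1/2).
7/8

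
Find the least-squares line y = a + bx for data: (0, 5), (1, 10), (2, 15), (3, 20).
a = 5, b = 5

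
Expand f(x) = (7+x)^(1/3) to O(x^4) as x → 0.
7**(1/3) + 7**(1/3)*x/21 - 7**(1/3)*x**2/441 + 5*7**(1/3)*x**3/27783 + O(x**4)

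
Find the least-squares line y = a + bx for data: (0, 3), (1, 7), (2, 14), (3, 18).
a = 27/10, b = 26/5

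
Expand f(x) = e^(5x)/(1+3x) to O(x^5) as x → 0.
1 + 2*x + 13*x**2/2 + 4*x**3/3 + 529*x**4/24 + O(x**5)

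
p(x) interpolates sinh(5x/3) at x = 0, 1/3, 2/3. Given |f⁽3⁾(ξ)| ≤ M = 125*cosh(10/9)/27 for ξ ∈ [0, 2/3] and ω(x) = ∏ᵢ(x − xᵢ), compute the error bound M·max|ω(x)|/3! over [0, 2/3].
125*sqrt(3)*cosh(10/9)/19683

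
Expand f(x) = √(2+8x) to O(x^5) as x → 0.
sqrt(2) + 2*sqrt(2)*x - 2*sqrt(2)*x**2 + 4*sqrt(2)*x**3 - 10*sqrt(2)*x**4 + O(x**5)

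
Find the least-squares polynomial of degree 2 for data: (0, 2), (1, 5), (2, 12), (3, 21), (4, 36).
74/35 + (34/35)x + (13/7)x²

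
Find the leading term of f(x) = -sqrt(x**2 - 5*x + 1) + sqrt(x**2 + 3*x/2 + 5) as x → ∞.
13/4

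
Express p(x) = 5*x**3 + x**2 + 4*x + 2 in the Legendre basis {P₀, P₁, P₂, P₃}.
(7/3)P₀ + (7)P₁ + (2/3)P₂ + (2)P₃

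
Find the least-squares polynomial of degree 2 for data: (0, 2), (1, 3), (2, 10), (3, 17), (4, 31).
67/35 + (-8/35)x + (13/7)x²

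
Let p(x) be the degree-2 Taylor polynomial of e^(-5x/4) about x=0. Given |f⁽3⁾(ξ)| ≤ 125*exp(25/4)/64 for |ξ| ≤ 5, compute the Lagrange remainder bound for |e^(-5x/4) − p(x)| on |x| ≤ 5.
15625*exp(25/4)/384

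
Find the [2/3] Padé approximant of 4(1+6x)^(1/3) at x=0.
(56*x**2 + 32*x + 4)/(-4*x**3/3 + 6*x**2 + 6*x + 1)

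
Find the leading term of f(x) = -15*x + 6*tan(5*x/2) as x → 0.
125*x**3/4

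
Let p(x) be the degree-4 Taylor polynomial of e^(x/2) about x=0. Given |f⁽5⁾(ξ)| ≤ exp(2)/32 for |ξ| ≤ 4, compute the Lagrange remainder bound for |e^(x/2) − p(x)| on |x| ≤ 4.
4*exp(2)/15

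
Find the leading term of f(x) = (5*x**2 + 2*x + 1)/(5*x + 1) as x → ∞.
x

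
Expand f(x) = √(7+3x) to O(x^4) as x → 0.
sqrt(7) + 3*sqrt(7)*x/14 - 9*sqrt(7)*x**2/392 + 27*sqrt(7)*x**3/5488 + O(x**4)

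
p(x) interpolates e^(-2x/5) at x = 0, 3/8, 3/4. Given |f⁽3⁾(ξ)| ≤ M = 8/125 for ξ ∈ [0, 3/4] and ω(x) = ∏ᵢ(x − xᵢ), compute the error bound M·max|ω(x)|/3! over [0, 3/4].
sqrt(3)/8000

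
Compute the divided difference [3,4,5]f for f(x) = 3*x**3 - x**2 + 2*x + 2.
35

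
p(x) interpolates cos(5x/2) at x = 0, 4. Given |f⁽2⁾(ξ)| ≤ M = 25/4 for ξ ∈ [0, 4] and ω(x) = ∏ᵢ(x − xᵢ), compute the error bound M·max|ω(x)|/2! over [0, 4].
25/2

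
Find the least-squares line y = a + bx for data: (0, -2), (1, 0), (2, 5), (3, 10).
a = -29/10, b = 41/10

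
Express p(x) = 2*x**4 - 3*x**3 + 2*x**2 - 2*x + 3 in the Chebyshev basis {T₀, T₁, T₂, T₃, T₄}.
(19/4)T₀ + (-17/4)T₁ + (2)T₂ + (-3/4)T₃ + (1/4)T₄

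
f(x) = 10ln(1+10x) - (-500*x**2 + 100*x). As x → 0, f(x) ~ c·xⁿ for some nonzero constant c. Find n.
3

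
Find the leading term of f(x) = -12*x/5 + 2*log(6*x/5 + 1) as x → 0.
-36*x**2/25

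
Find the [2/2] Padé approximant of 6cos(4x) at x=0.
(6 - 40*x**2)/(4*x**2/3 + 1)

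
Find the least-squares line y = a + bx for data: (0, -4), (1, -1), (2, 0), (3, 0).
a = -16/5, b = 13/10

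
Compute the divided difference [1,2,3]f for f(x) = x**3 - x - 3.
6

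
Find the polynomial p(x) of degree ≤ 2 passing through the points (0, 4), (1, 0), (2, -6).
-x**2 - 3*x + 4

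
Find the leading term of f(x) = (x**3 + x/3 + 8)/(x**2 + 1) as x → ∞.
x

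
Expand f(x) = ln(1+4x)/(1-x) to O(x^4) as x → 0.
4*x - 4*x**2 + 52*x**3/3 + O(x**4)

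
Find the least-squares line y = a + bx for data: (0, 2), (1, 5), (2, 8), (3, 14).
a = 7/5, b = 39/10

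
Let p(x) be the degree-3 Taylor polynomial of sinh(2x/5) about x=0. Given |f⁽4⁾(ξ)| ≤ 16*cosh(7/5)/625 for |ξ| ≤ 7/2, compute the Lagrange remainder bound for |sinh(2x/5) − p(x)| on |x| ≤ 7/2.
2401*cosh(7/5)/15000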